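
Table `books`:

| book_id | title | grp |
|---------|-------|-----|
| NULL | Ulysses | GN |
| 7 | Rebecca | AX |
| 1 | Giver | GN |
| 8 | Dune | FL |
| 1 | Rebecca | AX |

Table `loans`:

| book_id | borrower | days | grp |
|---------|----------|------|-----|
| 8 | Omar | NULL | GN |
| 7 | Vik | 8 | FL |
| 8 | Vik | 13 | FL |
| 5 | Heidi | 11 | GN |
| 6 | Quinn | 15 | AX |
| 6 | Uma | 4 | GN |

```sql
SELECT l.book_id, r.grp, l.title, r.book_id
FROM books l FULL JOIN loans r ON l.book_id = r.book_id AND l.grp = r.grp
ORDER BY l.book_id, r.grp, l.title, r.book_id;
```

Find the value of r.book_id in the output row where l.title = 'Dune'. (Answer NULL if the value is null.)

8

FULL OUTER JOIN keeps every row from both sides; unmatched rows get NULL for the other side's columns.
Matching on l.book_id = r.book_id AND l.grp = r.grp. A NULL in a compared column never satisfies the condition.
- l[0] book_id=NULL, grp=GN → no match; kept with NULLs on the r side.
- l[1] book_id=7, grp=AX → no match; kept with NULLs on the r side.
- l[2] book_id=1, grp=GN → no match; kept with NULLs on the r side.
- l[3] book_id=8, grp=FL → 1 match(es) in r → 1 row(s).
- l[4] book_id=1, grp=AX → no match; kept with NULLs on the r side.
- 5 row(s) from r found no l partner → padded with NULL.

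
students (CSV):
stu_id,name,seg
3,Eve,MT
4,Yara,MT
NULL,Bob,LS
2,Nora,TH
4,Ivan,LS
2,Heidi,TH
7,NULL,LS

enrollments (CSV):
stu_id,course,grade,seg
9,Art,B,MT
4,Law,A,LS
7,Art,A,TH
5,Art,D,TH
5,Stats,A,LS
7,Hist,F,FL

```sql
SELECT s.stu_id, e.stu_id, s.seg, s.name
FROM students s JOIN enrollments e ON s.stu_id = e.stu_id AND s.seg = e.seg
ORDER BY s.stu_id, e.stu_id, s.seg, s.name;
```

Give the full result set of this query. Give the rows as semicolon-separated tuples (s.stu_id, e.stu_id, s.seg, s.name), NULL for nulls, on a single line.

INNER JOIN keeps only pairs where the ON condition holds.
Matching on s.stu_id = e.stu_id AND s.seg = e.seg. A NULL in a compared column never satisfies the condition.
- stu_id=3, seg=MT: no matching e row, dropped.
- stu_id=4, seg=MT: no matching e row, dropped.
- stu_id=NULL, seg=LS: no matching e row, dropped.
- stu_id=2, seg=TH: no matching e row, dropped.
- stu_id=4, seg=LS: 1 matching e row(s), so 1 row(s) emitted.
- stu_id=2, seg=TH: no matching e row, dropped.
- stu_id=7, seg=LS: no matching e row, dropped.
After projecting and ordering:
s.stu_id | e.stu_id | s.seg | s.name
4 | 4 | LS | Ivan

(4, 4, LS, Ivan)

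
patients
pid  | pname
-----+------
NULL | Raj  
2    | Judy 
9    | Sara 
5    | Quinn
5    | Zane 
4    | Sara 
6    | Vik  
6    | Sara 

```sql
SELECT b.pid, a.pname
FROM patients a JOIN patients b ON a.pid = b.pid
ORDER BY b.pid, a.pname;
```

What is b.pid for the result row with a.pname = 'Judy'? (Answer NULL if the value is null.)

2

INNER JOIN keeps only pairs where the ON condition holds.
Matching on a.pid = b.pid. A NULL in a compared column never satisfies the condition.
Matched pairs: 11.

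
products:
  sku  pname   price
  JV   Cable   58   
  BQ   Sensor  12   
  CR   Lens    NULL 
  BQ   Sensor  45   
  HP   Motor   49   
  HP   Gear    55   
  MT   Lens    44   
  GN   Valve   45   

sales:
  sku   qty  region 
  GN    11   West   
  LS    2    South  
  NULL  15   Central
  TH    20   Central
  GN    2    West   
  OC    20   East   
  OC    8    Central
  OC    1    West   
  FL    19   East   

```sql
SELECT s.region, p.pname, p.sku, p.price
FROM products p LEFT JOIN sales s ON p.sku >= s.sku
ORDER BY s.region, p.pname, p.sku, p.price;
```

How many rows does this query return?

19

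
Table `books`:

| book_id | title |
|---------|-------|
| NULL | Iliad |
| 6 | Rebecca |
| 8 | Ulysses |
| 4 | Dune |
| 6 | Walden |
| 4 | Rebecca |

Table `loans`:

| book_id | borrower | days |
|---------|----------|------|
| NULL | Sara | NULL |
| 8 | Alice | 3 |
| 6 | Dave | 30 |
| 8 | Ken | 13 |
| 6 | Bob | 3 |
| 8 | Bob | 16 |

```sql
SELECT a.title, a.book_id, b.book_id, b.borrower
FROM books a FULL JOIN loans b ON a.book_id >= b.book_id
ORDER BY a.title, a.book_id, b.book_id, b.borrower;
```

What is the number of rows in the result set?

FULL OUTER JOIN keeps every row from both sides; unmatched rows get NULL for the other side's columns.
Matching on a.book_id >= b.book_id. A NULL in a compared column never satisfies the condition.
- a[0] book_id=NULL → no match; kept with NULLs on the b side.
- a[1] book_id=6 → 2 match(es) in b → 2 row(s).
- a[2] book_id=8 → 5 match(es) in b → 5 row(s).
- a[3] book_id=4 → no match; kept with NULLs on the b side.
- a[4] book_id=6 → 2 match(es) in b → 2 row(s).
- a[5] book_id=4 → no match; kept with NULLs on the b side.
- 1 row(s) from b found no a partner → padded with NULL.
Total: 9 matched + 4 padded = 13 rows.

13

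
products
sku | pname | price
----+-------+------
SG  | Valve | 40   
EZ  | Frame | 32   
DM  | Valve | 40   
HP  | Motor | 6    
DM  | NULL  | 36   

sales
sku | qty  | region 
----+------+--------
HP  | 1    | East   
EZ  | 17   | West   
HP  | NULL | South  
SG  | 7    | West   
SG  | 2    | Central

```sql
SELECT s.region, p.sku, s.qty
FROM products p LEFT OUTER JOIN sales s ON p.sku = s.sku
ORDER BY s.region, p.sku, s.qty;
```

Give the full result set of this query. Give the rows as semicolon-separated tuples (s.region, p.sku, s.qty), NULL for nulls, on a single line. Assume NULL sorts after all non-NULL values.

(Central, SG, 2); (East, HP, 1); (South, HP, NULL); (West, EZ, 17); (West, SG, 7); (NULL, DM, NULL); (NULL, DM, NULL)

LEFT JOIN keeps every row from `products`; unmatched rows get NULL for `sales`'s columns.
Matching on p.sku = s.sku.
- sku=SG: 2 matching s row(s), so 2 row(s) emitted.
- sku=EZ: 1 matching s row(s), so 1 row(s) emitted.
- sku=DM: no s row matches, row kept with s columns NULL.
- sku=HP: 2 matching s row(s), so 2 row(s) emitted.
- sku=DM: no s row matches, row kept with s columns NULL.
After projecting and ordering:
s.region | p.sku | s.qty
Central | SG | 2
East | HP | 1
South | HP | NULL
West | EZ | 17
West | SG | 7
NULL | DM | NULL
NULL | DM | NULL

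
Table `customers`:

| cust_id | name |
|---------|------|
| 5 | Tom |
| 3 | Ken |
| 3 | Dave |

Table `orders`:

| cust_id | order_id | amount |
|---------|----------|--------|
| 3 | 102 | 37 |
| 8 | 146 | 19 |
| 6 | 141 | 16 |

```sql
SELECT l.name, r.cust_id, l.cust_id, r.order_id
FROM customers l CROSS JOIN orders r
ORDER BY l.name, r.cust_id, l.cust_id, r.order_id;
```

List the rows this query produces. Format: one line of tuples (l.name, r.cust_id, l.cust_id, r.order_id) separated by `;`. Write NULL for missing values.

(Dave, 3, 3, 102); (Dave, 6, 3, 141); (Dave, 8, 3, 146); (Ken, 3, 3, 102); (Ken, 6, 3, 141); (Ken, 8, 3, 146); (Tom, 3, 5, 102); (Tom, 6, 5, 141); (Tom, 8, 5, 146)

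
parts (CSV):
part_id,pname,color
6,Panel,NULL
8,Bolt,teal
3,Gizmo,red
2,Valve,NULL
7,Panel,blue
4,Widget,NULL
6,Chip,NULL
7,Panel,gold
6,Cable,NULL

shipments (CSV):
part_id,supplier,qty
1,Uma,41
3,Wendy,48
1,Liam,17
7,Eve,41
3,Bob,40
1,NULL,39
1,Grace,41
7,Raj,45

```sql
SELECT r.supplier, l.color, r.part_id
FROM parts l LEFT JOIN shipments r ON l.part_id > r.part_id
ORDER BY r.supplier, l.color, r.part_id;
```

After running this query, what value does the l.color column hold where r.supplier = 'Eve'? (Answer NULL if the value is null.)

teal

LEFT JOIN keeps every row from `parts`; unmatched rows get NULL for `shipments`'s columns.
Matching on l.part_id > r.part_id.
- part_id=6: 6 matching r row(s), so 6 row(s) emitted.
- part_id=8: 8 matching r row(s), so 8 row(s) emitted.
- part_id=3: 4 matching r row(s), so 4 row(s) emitted.
- part_id=2: 4 matching r row(s), so 4 row(s) emitted.
- part_id=7: 6 matching r row(s), so 6 row(s) emitted.
- part_id=4: 6 matching r row(s), so 6 row(s) emitted.
- part_id=6: 6 matching r row(s), so 6 row(s) emitted.
- part_id=7: 6 matching r row(s), so 6 row(s) emitted.
- part_id=6: 6 matching r row(s), so 6 row(s) emitted.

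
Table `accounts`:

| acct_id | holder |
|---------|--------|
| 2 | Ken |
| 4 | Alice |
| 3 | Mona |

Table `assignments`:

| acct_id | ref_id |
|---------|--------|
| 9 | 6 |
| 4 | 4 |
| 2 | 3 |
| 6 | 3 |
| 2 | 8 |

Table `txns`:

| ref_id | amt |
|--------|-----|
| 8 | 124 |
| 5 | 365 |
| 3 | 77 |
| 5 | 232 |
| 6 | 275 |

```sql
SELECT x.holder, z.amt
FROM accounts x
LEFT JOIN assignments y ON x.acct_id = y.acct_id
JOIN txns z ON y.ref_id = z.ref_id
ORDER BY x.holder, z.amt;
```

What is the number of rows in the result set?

2

Evaluate left to right. First `accounts x LEFT JOIN assignments y` on acct_id: 4 row(s).
Then INNER JOIN `txns z` on ref_id: keep only rows whose y.ref_id appears in z.
Result: 2 row(s).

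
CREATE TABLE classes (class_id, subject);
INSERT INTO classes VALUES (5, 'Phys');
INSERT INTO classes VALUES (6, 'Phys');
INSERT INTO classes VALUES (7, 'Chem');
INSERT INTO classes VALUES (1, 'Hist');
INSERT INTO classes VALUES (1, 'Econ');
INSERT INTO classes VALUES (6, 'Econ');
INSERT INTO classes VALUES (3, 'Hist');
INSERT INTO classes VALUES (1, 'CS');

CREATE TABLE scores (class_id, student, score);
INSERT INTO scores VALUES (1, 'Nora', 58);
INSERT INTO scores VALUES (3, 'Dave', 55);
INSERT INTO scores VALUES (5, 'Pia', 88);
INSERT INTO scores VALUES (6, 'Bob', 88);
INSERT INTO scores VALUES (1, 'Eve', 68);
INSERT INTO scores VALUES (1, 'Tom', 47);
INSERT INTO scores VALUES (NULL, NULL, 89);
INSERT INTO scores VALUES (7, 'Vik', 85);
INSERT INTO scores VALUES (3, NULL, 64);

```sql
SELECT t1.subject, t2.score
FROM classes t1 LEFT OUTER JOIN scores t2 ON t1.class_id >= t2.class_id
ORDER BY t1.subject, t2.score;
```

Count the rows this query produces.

LEFT JOIN keeps every row from `classes`; unmatched rows get NULL for `scores`'s columns.
Matching on t1.class_id >= t2.class_id. A NULL in a compared column never satisfies the condition.
- t1 (class_id=5) pairs with 6 row(s) of t2.
- t1 (class_id=6) pairs with 7 row(s) of t2.
- t1 (class_id=7) pairs with 8 row(s) of t2.
- t1 (class_id=1) pairs with 3 row(s) of t2.
- t1 (class_id=1) pairs with 3 row(s) of t2.
- t1 (class_id=6) pairs with 7 row(s) of t2.
- t1 (class_id=3) pairs with 5 row(s) of t2.
- t1 (class_id=1) pairs with 3 row(s) of t2.
Total: 42 rows.

42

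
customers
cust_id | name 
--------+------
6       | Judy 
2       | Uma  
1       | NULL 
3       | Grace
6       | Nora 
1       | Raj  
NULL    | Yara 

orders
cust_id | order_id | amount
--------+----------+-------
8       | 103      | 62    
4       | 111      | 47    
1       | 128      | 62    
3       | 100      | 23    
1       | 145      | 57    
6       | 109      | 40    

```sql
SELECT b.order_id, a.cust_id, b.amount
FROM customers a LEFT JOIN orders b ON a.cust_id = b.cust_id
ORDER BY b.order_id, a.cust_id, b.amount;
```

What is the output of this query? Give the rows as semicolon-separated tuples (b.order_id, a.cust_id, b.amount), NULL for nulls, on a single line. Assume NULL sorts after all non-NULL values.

(100, 3, 23); (109, 6, 40); (109, 6, 40); (128, 1, 62); (128, 1, 62); (145, 1, 57); (145, 1, 57); (NULL, 2, NULL); (NULL, NULL, NULL)

LEFT JOIN keeps every row from `customers`; unmatched rows get NULL for `orders`'s columns.
Matching on a.cust_id = b.cust_id. A NULL in a compared column never satisfies the condition.
- cust_id=6: 1 matching b row(s), so 1 row(s) emitted.
- cust_id=2: no b row matches, row kept with b columns NULL.
- cust_id=1: 2 matching b row(s), so 2 row(s) emitted.
- cust_id=3: 1 matching b row(s), so 1 row(s) emitted.
- cust_id=6: 1 matching b row(s), so 1 row(s) emitted.
- cust_id=1: 2 matching b row(s), so 2 row(s) emitted.
- cust_id=NULL: no b row matches, row kept with b columns NULL.
After projecting and ordering:
b.order_id | a.cust_id | b.amount
100 | 3 | 23
109 | 6 | 40
109 | 6 | 40
128 | 1 | 62
128 | 1 | 62
145 | 1 | 57
145 | 1 | 57
NULL | 2 | NULL
NULL | NULL | NULL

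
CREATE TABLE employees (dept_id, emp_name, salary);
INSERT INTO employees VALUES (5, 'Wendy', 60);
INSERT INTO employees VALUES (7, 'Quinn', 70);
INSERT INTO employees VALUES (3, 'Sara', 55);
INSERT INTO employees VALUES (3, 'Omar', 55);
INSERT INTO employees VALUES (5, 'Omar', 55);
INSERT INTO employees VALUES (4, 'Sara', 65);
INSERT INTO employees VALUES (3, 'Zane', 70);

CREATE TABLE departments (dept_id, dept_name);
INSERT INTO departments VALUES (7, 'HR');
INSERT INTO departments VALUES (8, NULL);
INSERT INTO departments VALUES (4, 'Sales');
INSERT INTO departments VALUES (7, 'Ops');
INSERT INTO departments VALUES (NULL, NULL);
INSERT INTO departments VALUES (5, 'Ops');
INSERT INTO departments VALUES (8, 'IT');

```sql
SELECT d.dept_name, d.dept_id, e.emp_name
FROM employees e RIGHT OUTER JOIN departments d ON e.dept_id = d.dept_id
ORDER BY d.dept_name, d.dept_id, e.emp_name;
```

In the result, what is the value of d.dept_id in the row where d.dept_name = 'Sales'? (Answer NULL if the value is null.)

RIGHT JOIN keeps every row from `departments`; unmatched rows get NULL for `employees`'s columns.
Matching on e.dept_id = d.dept_id. A NULL in a compared column never satisfies the condition.
Matched pairs: 5; unmatched d rows kept: 3.

4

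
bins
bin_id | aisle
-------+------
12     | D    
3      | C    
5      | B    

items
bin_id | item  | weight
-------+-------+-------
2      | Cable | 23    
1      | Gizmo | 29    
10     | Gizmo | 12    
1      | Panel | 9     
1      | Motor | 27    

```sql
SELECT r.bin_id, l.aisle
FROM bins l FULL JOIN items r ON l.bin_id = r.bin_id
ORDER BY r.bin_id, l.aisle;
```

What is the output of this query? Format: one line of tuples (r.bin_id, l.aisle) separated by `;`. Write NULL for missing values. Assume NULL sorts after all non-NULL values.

FULL OUTER JOIN keeps every row from both sides; unmatched rows get NULL for the other side's columns.
Matching on l.bin_id = r.bin_id.
- bin_id=12: no r row matches, row kept with r columns NULL.
- bin_id=3: no r row matches, row kept with r columns NULL.
- bin_id=5: no r row matches, row kept with r columns NULL.
- 5 r row(s) had no l match → kept, l columns NULL.
After projecting and ordering:
r.bin_id | l.aisle
1 | NULL
1 | NULL
1 | NULL
2 | NULL
10 | NULL
NULL | B
NULL | C
NULL | D

(1, NULL); (1, NULL); (1, NULL); (2, NULL); (10, NULL); (NULL, B); (NULL, C); (NULL, D)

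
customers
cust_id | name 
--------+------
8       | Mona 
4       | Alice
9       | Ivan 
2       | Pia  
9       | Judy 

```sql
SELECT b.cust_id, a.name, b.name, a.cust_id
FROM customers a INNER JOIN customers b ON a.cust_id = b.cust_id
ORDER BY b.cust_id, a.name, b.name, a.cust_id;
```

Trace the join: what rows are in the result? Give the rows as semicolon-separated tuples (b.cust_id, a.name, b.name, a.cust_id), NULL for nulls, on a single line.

(2, Pia, Pia, 2); (4, Alice, Alice, 4); (8, Mona, Mona, 8); (9, Ivan, Ivan, 9); (9, Ivan, Judy, 9); (9, Judy, Ivan, 9); (9, Judy, Judy, 9)

INNER JOIN keeps only pairs where the ON condition holds.
Matching on a.cust_id = b.cust_id.
- cust_id=8: 1 matching b row(s), so 1 row(s) emitted.
- cust_id=4: 1 matching b row(s), so 1 row(s) emitted.
- cust_id=9: 2 matching b row(s), so 2 row(s) emitted.
- cust_id=2: 1 matching b row(s), so 1 row(s) emitted.
- cust_id=9: 2 matching b row(s), so 2 row(s) emitted.
After projecting and ordering:
b.cust_id | a.name | b.name | a.cust_id
2 | Pia | Pia | 2
4 | Alice | Alice | 4
8 | Mona | Mona | 8
9 | Ivan | Ivan | 9
9 | Ivan | Judy | 9
9 | Judy | Ivan | 9
9 | Judy | Judy | 9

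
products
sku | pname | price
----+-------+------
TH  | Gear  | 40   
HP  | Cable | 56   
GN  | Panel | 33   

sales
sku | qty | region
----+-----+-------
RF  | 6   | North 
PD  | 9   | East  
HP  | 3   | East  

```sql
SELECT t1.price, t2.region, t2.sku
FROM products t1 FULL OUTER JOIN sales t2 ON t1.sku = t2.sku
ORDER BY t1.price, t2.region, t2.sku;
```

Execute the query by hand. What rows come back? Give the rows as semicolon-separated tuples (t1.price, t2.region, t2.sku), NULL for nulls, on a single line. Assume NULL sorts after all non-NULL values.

FULL OUTER JOIN keeps every row from both sides; unmatched rows get NULL for the other side's columns.
Matching on t1.sku = t2.sku.
- t1 (sku=TH) has no partner → padded with NULL.
- t1 (sku=HP) pairs with 1 row(s) of t2.
- t1 (sku=GN) has no partner → padded with NULL.
- 2 row(s) from t2 found no t1 partner → padded with NULL.
After projecting and ordering:
t1.price | t2.region | t2.sku
33 | NULL | NULL
40 | NULL | NULL
56 | East | HP
NULL | East | PD
NULL | North | RF

(33, NULL, NULL); (40, NULL, NULL); (56, East, HP); (NULL, East, PD); (NULL, North, RF)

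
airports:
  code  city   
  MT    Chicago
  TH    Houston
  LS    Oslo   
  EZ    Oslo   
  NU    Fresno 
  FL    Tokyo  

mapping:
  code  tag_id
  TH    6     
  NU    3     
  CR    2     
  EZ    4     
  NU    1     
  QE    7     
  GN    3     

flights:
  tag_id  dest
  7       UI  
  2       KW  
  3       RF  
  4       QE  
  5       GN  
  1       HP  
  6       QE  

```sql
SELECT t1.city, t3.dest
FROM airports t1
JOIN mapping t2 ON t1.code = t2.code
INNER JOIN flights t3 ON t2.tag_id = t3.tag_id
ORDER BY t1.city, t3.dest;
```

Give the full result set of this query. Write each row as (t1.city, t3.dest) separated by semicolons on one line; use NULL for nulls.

(Fresno, HP); (Fresno, RF); (Houston, QE); (Oslo, QE)

Joins associate left-to-right: airports INNER JOIN mapping on code gives 4 intermediate row(s).
Then INNER JOIN `flights t3` on tag_id: keep only rows whose t2.tag_id appears in t3.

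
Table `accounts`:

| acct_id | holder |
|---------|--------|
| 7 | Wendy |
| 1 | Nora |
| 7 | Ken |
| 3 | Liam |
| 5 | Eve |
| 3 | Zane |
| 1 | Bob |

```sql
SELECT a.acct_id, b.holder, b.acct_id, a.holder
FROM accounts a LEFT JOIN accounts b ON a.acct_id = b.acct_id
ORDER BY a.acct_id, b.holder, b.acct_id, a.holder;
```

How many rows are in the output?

13

LEFT JOIN keeps every row from `accounts a`; unmatched rows get NULL for `accounts b`'s columns.
Matching on a.acct_id = b.acct_id.
Matched pairs: 13; unmatched a rows kept: 0.
Total: 13 rows.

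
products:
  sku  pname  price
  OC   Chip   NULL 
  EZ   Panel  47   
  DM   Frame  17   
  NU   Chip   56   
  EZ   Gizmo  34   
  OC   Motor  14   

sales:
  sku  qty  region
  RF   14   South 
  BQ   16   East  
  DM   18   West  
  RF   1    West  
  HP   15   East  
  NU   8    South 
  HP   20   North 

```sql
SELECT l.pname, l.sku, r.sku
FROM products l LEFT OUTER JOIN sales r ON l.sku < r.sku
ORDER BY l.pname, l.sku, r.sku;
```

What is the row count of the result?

21

LEFT JOIN keeps every row from `products`; unmatched rows get NULL for `sales`'s columns.
Matching on l.sku < r.sku.
- l row (sku=OC): matches 2 r row(s) → 2 output row(s).
- l row (sku=EZ): matches 5 r row(s) → 5 output row(s).
- l row (sku=DM): matches 5 r row(s) → 5 output row(s).
- l row (sku=NU): matches 2 r row(s) → 2 output row(s).
- l row (sku=EZ): matches 5 r row(s) → 5 output row(s).
- l row (sku=OC): matches 2 r row(s) → 2 output row(s).
Total: 21 rows.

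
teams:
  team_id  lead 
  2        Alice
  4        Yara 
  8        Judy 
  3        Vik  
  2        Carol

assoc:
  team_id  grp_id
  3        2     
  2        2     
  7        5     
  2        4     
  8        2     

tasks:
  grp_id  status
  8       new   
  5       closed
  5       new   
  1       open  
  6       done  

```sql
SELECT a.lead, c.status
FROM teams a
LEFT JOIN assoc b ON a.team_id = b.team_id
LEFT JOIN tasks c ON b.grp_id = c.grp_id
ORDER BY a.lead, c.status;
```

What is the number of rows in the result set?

7

Evaluate left to right. First `teams a LEFT JOIN assoc b` on team_id: 7 row(s).
Then LEFT JOIN `tasks c` on grp_id: each of those 7 rows is kept; rows whose b.grp_id has no match in c get NULL for c's columns.
Result: 7 row(s).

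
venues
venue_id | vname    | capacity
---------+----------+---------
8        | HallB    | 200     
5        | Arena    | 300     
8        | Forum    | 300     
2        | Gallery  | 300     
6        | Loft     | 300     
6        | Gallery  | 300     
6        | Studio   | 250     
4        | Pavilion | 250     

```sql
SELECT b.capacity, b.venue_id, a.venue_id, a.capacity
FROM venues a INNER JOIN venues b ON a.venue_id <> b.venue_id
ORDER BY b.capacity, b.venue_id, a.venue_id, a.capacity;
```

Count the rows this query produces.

INNER JOIN keeps only pairs where the ON condition holds.
Matching on a.venue_id <> b.venue_id.
- a row (venue_id=8): matches 6 b row(s) → 6 output row(s).
- a row (venue_id=5): matches 7 b row(s) → 7 output row(s).
- a row (venue_id=8): matches 6 b row(s) → 6 output row(s).
- a row (venue_id=2): matches 7 b row(s) → 7 output row(s).
- a row (venue_id=6): matches 5 b row(s) → 5 output row(s).
- a row (venue_id=6): matches 5 b row(s) → 5 output row(s).
- a row (venue_id=6): matches 5 b row(s) → 5 output row(s).
- a row (venue_id=4): matches 7 b row(s) → 7 output row(s).
Total: 48 rows.

48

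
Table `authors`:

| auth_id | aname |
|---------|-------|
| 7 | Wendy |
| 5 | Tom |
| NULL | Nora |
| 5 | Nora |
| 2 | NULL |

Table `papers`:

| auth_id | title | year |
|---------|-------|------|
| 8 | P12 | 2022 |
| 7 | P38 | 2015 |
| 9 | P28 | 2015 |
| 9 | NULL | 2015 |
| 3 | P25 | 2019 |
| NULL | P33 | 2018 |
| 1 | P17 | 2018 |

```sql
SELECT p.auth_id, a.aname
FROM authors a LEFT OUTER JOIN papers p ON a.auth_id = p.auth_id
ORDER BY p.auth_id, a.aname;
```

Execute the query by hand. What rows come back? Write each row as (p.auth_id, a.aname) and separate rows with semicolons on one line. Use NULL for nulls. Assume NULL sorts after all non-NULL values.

LEFT JOIN keeps every row from `authors`; unmatched rows get NULL for `papers`'s columns.
Matching on a.auth_id = p.auth_id. A NULL in a compared column never satisfies the condition.
- a (auth_id=7) pairs with 1 row(s) of p.
- a (auth_id=5) has no partner → padded with NULL.
- a (auth_id=NULL) has no partner → padded with NULL.
- a (auth_id=5) has no partner → padded with NULL.
- a (auth_id=2) has no partner → padded with NULL.
After projecting and ordering:
p.auth_id | a.aname
7 | Wendy
NULL | Nora
NULL | Nora
NULL | Tom
NULL | NULL

(7, Wendy); (NULL, Nora); (NULL, Nora); (NULL, Tom); (NULL, NULL)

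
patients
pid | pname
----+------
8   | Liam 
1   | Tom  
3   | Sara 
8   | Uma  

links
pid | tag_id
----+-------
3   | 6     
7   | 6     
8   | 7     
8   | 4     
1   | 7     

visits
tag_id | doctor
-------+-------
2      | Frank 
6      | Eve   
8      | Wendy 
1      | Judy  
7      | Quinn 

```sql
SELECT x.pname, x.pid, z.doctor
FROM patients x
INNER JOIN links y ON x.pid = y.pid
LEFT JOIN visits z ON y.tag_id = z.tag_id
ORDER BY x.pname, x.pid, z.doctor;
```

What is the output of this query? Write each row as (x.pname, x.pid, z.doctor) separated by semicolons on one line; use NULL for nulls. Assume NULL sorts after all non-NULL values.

Step 1 — x INNER JOIN y on pid → 6 row(s).
Then LEFT JOIN `visits z` on tag_id: each of those 6 rows is kept; rows whose y.tag_id has no match in z get NULL for z's columns.

(Liam, 8, Quinn); (Liam, 8, NULL); (Sara, 3, Eve); (Tom, 1, Quinn); (Uma, 8, Quinn); (Uma, 8, NULL)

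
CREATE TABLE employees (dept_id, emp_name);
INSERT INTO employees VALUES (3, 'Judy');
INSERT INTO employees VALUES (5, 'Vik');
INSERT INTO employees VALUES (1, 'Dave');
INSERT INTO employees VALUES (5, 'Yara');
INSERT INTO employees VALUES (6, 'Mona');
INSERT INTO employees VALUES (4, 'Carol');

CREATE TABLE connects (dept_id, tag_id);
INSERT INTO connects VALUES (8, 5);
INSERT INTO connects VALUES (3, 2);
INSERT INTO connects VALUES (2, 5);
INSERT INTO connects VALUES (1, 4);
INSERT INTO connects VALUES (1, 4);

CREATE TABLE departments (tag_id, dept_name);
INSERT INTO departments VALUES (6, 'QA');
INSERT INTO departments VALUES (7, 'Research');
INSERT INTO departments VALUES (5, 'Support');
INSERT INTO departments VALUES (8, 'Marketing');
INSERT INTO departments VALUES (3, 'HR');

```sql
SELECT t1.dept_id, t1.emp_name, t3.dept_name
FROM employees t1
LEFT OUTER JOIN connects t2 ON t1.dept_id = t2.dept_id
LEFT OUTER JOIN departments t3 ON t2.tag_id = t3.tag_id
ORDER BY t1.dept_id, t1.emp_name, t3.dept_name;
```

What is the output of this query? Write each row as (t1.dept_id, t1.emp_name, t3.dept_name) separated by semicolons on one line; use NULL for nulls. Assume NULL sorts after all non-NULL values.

(1, Dave, NULL); (1, Dave, NULL); (3, Judy, NULL); (4, Carol, NULL); (5, Vik, NULL); (5, Yara, NULL); (6, Mona, NULL)

Joins associate left-to-right: employees LEFT JOIN connects on dept_id gives 7 intermediate row(s).
Then LEFT JOIN `departments t3` on tag_id: each of those 7 rows is kept; rows whose t2.tag_id has no match in t3 get NULL for t3's columns.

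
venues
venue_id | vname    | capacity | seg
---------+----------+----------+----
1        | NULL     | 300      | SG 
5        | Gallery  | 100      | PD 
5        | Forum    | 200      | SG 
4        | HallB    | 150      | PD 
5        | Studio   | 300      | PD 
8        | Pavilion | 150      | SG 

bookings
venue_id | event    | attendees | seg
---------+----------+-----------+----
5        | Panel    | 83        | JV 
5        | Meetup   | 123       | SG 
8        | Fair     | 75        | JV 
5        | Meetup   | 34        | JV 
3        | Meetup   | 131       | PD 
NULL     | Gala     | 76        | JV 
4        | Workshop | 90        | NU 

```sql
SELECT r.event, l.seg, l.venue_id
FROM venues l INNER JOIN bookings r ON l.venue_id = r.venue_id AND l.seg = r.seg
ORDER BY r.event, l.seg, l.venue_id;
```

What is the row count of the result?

INNER JOIN keeps only pairs where the ON condition holds.
Matching on l.venue_id = r.venue_id AND l.seg = r.seg. A NULL in a compared column never satisfies the condition.
- l (venue_id=1, seg=SG) has no partner → excluded.
- l (venue_id=5, seg=PD) has no partner → excluded.
- l (venue_id=5, seg=SG) pairs with 1 row(s) of r.
- l (venue_id=4, seg=PD) has no partner → excluded.
- l (venue_id=5, seg=PD) has no partner → excluded.
- l (venue_id=8, seg=SG) has no partner → excluded.
Total: 1 rows.

1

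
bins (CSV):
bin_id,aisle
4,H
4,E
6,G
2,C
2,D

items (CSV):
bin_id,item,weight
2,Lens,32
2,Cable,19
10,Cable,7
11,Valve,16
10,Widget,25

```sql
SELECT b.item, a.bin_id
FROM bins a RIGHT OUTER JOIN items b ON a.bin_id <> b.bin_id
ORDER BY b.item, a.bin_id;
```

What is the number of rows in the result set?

21

RIGHT JOIN keeps every row from `items`; unmatched rows get NULL for `bins`'s columns.
Matching on a.bin_id <> b.bin_id.
Matched pairs: 21; unmatched b rows kept: 0.
Total: 21 rows.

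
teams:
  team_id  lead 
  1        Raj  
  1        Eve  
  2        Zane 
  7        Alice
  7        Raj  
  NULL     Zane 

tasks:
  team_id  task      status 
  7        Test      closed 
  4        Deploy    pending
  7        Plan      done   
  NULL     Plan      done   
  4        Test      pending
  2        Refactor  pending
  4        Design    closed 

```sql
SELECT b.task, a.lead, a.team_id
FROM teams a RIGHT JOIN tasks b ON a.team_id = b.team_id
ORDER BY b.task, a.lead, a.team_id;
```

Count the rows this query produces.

9

RIGHT JOIN keeps every row from `tasks`; unmatched rows get NULL for `teams`'s columns.
Matching on a.team_id = b.team_id. A NULL in a compared column never satisfies the condition.
- a row (team_id=1): no match.
- a row (team_id=1): no match.
- a row (team_id=2): matches 1 b row(s) → 1 output row(s).
- a row (team_id=7): matches 2 b row(s) → 2 output row(s).
- a row (team_id=7): matches 2 b row(s) → 2 output row(s).
- a row (team_id=NULL): no match.
- 4 b row(s) had no a match → kept, a columns NULL.
Total: 5 matched + 4 padded = 9 rows.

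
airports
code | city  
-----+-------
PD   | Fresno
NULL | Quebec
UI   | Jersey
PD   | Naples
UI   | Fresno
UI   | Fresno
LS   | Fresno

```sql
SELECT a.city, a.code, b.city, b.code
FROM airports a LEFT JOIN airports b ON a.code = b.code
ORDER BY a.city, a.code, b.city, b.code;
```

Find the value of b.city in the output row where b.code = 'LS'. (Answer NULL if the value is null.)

Fresno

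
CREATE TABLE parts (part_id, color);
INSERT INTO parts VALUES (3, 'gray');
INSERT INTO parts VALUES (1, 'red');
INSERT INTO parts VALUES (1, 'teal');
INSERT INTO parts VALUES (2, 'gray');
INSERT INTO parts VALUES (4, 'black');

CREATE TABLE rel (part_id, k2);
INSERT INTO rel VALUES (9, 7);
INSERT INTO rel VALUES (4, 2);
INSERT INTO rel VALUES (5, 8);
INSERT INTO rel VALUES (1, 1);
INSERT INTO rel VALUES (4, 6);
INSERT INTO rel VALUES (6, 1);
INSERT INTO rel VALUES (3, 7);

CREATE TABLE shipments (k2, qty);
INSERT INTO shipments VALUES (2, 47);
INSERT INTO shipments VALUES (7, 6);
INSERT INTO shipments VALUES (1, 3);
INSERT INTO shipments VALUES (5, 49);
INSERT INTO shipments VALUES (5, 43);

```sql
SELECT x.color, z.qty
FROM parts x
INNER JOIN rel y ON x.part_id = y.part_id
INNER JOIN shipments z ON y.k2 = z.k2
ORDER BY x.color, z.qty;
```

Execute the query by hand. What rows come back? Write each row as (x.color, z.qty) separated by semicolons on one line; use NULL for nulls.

(black, 47); (gray, 6); (red, 3); (teal, 3)

Evaluate left to right. First `parts x INNER JOIN rel y` on part_id: 5 row(s).
Then INNER JOIN `shipments z` on k2: keep only rows whose y.k2 appears in z.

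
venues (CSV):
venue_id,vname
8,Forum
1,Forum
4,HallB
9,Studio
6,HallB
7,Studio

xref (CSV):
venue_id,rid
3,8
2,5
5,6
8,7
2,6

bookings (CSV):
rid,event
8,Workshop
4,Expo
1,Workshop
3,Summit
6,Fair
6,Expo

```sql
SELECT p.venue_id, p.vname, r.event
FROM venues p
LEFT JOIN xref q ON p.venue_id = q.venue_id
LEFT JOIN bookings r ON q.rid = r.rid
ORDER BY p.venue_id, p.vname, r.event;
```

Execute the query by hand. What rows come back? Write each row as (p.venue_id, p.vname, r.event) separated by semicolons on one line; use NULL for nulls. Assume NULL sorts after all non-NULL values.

(1, Forum, NULL); (4, HallB, NULL); (6, HallB, NULL); (7, Studio, NULL); (8, Forum, NULL); (9, Studio, NULL)

Step 1 — p LEFT JOIN q on venue_id → 6 row(s).
Then LEFT JOIN `bookings r` on rid: each of those 6 rows is kept; rows whose q.rid has no match in r get NULL for r's columns.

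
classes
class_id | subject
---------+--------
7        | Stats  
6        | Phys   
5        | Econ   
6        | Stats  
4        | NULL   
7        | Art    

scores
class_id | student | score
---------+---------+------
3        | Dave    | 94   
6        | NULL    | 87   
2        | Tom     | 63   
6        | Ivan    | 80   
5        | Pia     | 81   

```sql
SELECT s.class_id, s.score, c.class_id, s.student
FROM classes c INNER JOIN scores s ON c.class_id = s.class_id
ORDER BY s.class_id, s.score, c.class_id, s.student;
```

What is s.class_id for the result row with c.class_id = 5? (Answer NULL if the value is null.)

5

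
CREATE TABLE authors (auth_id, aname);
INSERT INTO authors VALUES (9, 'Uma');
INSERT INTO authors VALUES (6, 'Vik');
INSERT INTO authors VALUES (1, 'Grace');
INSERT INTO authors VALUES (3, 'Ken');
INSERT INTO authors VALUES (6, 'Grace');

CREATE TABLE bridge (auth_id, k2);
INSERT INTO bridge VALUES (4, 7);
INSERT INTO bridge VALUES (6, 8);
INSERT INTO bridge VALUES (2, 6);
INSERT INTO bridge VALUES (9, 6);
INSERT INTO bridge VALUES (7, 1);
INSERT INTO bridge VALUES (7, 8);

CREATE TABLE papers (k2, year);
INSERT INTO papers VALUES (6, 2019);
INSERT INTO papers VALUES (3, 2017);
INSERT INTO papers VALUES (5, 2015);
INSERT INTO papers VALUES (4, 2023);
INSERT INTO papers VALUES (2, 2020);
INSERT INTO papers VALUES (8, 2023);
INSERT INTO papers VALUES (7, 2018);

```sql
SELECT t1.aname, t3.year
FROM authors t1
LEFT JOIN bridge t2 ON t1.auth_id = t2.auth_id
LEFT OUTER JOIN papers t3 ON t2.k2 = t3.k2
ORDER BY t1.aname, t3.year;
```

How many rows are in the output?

Evaluate left to right. First `authors t1 LEFT JOIN bridge t2` on auth_id: 5 row(s).
Then LEFT JOIN `papers t3` on k2: each of those 5 rows is kept; rows whose t2.k2 has no match in t3 get NULL for t3's columns.
Result: 5 row(s).

5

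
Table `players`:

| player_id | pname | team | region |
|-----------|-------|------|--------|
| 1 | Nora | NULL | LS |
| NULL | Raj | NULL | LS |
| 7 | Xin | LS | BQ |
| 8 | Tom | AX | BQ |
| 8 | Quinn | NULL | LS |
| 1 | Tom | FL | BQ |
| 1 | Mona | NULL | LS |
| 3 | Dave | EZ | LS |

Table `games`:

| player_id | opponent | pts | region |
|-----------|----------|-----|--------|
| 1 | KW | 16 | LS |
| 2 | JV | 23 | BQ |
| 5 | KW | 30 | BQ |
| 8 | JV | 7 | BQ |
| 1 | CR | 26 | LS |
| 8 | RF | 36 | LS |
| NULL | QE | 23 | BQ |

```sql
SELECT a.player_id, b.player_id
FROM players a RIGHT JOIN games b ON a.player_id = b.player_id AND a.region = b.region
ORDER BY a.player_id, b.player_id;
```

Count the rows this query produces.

RIGHT JOIN keeps every row from `games`; unmatched rows get NULL for `players`'s columns.
Matching on a.player_id = b.player_id AND a.region = b.region. A NULL in a compared column never satisfies the condition.
- a (player_id=1, region=LS) pairs with 2 row(s) of b.
- a (player_id=NULL, region=LS) has no partner in b.
- a (player_id=7, region=BQ) has no partner in b.
- a (player_id=8, region=BQ) pairs with 1 row(s) of b.
- a (player_id=8, region=LS) pairs with 1 row(s) of b.
- a (player_id=1, region=BQ) has no partner in b.
- a (player_id=1, region=LS) pairs with 2 row(s) of b.
- a (player_id=3, region=LS) has no partner in b.
- plus 3 unmatched b row(s), each kept with NULL a columns.
Total: 6 matched + 3 padded = 9 rows.

9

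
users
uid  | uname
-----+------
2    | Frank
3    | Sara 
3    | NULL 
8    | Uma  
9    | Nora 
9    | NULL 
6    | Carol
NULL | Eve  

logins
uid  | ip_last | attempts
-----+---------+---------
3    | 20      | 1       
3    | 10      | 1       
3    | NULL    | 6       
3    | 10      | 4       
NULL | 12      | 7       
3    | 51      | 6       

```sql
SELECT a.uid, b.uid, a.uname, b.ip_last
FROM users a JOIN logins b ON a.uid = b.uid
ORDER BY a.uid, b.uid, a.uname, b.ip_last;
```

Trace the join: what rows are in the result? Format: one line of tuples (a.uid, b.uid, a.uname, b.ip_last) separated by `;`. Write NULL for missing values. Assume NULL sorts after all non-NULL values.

(3, 3, Sara, 10); (3, 3, Sara, 10); (3, 3, Sara, 20); (3, 3, Sara, 51); (3, 3, Sara, NULL); (3, 3, NULL, 10); (3, 3, NULL, 10); (3, 3, NULL, 20); (3, 3, NULL, 51); (3, 3, NULL, NULL)

INNER JOIN keeps only pairs where the ON condition holds.
Matching on a.uid = b.uid. A NULL in a compared column never satisfies the condition.
- a[0] uid=2 → no match; dropped.
- a[1] uid=3 → 5 match(es) in b → 5 row(s).
- a[2] uid=3 → 5 match(es) in b → 5 row(s).
- a[3] uid=8 → no match; dropped.
- a[4] uid=9 → no match; dropped.
- a[5] uid=9 → no match; dropped.
- a[6] uid=6 → no match; dropped.
- a[7] uid=NULL → no match; dropped.
After projecting and ordering:
a.uid | b.uid | a.uname | b.ip_last
3 | 3 | Sara | 10
3 | 3 | Sara | 10
3 | 3 | Sara | 20
3 | 3 | Sara | 51
3 | 3 | Sara | NULL
3 | 3 | NULL | 10
3 | 3 | NULL | 10
3 | 3 | NULL | 20
3 | 3 | NULL | 51
3 | 3 | NULL | NULL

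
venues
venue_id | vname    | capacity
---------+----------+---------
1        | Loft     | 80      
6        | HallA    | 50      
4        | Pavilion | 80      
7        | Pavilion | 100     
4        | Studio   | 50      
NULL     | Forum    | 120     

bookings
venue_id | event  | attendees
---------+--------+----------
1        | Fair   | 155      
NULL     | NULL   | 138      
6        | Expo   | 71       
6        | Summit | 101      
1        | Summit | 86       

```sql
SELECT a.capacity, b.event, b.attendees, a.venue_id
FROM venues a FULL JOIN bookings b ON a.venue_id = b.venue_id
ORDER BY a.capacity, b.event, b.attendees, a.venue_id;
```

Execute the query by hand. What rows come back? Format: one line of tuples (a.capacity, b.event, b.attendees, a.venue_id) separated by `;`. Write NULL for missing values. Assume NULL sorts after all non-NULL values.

(50, Expo, 71, 6); (50, Summit, 101, 6); (50, NULL, NULL, 4); (80, Fair, 155, 1); (80, Summit, 86, 1); (80, NULL, NULL, 4); (100, NULL, NULL, 7); (120, NULL, NULL, NULL); (NULL, NULL, 138, NULL)

FULL OUTER JOIN keeps every row from both sides; unmatched rows get NULL for the other side's columns.
Matching on a.venue_id = b.venue_id. A NULL in a compared column never satisfies the condition.
Matched pairs: 4; unmatched a rows kept: 4; unmatched b rows kept: 1.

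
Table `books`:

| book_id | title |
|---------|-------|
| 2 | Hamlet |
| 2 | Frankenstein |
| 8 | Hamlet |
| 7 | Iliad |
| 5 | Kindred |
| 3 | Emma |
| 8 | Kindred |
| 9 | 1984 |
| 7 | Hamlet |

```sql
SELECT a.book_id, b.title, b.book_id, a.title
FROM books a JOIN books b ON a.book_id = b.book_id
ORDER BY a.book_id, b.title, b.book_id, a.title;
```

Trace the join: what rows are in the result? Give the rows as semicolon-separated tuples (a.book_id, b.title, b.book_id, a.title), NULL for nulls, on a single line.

(2, Frankenstein, 2, Frankenstein); (2, Frankenstein, 2, Hamlet); (2, Hamlet, 2, Frankenstein); (2, Hamlet, 2, Hamlet); (3, Emma, 3, Emma); (5, Kindred, 5, Kindred); (7, Hamlet, 7, Hamlet); (7, Hamlet, 7, Iliad); (7, Iliad, 7, Hamlet); (7, Iliad, 7, Iliad); (8, Hamlet, 8, Hamlet); (8, Hamlet, 8, Kindred); (8, Kindred, 8, Hamlet); (8, Kindred, 8, Kindred); (9, 1984, 9, 1984)

INNER JOIN keeps only pairs where the ON condition holds.
Matching on a.book_id = b.book_id.
- a row (book_id=2): matches 2 b row(s) → 2 output row(s).
- a row (book_id=2): matches 2 b row(s) → 2 output row(s).
- a row (book_id=8): matches 2 b row(s) → 2 output row(s).
- a row (book_id=7): matches 2 b row(s) → 2 output row(s).
- a row (book_id=5): matches 1 b row(s) → 1 output row(s).
- a row (book_id=3): matches 1 b row(s) → 1 output row(s).
- a row (book_id=8): matches 2 b row(s) → 2 output row(s).
- a row (book_id=9): matches 1 b row(s) → 1 output row(s).
- a row (book_id=7): matches 2 b row(s) → 2 output row(s).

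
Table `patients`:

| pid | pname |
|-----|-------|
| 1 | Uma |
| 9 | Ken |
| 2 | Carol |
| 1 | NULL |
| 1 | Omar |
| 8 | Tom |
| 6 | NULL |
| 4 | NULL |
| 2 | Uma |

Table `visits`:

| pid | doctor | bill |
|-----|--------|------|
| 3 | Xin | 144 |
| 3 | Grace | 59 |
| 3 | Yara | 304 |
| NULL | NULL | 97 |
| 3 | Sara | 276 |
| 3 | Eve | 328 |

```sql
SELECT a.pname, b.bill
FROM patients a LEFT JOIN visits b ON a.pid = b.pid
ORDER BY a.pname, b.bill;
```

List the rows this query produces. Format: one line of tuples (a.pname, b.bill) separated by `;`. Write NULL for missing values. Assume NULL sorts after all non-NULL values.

LEFT JOIN keeps every row from `patients`; unmatched rows get NULL for `visits`'s columns.
Matching on a.pid = b.pid. A NULL in a compared column never satisfies the condition.
- a row (pid=1): no match → kept, b columns NULL.
- a row (pid=9): no match → kept, b columns NULL.
- a row (pid=2): no match → kept, b columns NULL.
- a row (pid=1): no match → kept, b columns NULL.
- a row (pid=1): no match → kept, b columns NULL.
- a row (pid=8): no match → kept, b columns NULL.
- a row (pid=6): no match → kept, b columns NULL.
- a row (pid=4): no match → kept, b columns NULL.
- a row (pid=2): no match → kept, b columns NULL.
After projecting and ordering:
a.pname | b.bill
Carol | NULL
Ken | NULL
Omar | NULL
Tom | NULL
Uma | NULL
Uma | NULL
NULL | NULL
NULL | NULL
NULL | NULL

(Carol, NULL); (Ken, NULL); (Omar, NULL); (Tom, NULL); (Uma, NULL); (Uma, NULL); (NULL, NULL); (NULL, NULL); (NULL, NULL)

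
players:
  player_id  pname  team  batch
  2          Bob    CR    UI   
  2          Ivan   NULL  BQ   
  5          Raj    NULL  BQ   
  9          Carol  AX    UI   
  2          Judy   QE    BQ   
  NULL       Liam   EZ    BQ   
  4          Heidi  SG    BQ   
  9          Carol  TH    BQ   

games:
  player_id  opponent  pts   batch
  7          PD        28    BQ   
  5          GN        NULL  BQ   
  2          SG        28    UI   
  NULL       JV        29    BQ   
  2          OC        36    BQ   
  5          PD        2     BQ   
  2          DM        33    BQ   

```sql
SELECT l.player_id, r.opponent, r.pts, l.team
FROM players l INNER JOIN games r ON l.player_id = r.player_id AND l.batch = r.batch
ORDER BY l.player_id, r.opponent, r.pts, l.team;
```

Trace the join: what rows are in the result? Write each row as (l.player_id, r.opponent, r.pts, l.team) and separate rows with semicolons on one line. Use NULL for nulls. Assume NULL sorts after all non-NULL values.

(2, DM, 33, QE); (2, DM, 33, NULL); (2, OC, 36, QE); (2, OC, 36, NULL); (2, SG, 28, CR); (5, GN, NULL, NULL); (5, PD, 2, NULL)

INNER JOIN keeps only pairs where the ON condition holds.
Matching on l.player_id = r.player_id AND l.batch = r.batch. A NULL in a compared column never satisfies the condition.
- l (player_id=2, batch=UI) pairs with 1 row(s) of r.
- l (player_id=2, batch=BQ) pairs with 2 row(s) of r.
- l (player_id=5, batch=BQ) pairs with 2 row(s) of r.
- l (player_id=9, batch=UI) has no partner → excluded.
- l (player_id=2, batch=BQ) pairs with 2 row(s) of r.
- l (player_id=NULL, batch=BQ) has no partner → excluded.
- l (player_id=4, batch=BQ) has no partner → excluded.
- l (player_id=9, batch=BQ) has no partner → excluded.
After projecting and ordering:
l.player_id | r.opponent | r.pts | l.team
2 | DM | 33 | QE
2 | DM | 33 | NULL
2 | OC | 36 | QE
2 | OC | 36 | NULL
2 | SG | 28 | CR
5 | GN | NULL | NULL
5 | PD | 2 | NULL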